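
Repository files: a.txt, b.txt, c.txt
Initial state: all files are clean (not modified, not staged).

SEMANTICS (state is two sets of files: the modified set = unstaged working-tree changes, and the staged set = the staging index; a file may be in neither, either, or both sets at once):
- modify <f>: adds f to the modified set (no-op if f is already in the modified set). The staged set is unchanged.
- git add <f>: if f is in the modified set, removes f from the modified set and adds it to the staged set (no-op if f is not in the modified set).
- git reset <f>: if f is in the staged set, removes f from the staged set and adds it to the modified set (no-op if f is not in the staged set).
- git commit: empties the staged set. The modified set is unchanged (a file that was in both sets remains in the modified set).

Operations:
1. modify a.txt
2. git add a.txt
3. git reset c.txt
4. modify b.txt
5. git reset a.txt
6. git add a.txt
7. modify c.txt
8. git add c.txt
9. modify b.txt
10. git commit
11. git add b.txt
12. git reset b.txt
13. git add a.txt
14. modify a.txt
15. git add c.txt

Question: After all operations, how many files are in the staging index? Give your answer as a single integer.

After op 1 (modify a.txt): modified={a.txt} staged={none}
After op 2 (git add a.txt): modified={none} staged={a.txt}
After op 3 (git reset c.txt): modified={none} staged={a.txt}
After op 4 (modify b.txt): modified={b.txt} staged={a.txt}
After op 5 (git reset a.txt): modified={a.txt, b.txt} staged={none}
After op 6 (git add a.txt): modified={b.txt} staged={a.txt}
After op 7 (modify c.txt): modified={b.txt, c.txt} staged={a.txt}
After op 8 (git add c.txt): modified={b.txt} staged={a.txt, c.txt}
After op 9 (modify b.txt): modified={b.txt} staged={a.txt, c.txt}
After op 10 (git commit): modified={b.txt} staged={none}
After op 11 (git add b.txt): modified={none} staged={b.txt}
After op 12 (git reset b.txt): modified={b.txt} staged={none}
After op 13 (git add a.txt): modified={b.txt} staged={none}
After op 14 (modify a.txt): modified={a.txt, b.txt} staged={none}
After op 15 (git add c.txt): modified={a.txt, b.txt} staged={none}
Final staged set: {none} -> count=0

Answer: 0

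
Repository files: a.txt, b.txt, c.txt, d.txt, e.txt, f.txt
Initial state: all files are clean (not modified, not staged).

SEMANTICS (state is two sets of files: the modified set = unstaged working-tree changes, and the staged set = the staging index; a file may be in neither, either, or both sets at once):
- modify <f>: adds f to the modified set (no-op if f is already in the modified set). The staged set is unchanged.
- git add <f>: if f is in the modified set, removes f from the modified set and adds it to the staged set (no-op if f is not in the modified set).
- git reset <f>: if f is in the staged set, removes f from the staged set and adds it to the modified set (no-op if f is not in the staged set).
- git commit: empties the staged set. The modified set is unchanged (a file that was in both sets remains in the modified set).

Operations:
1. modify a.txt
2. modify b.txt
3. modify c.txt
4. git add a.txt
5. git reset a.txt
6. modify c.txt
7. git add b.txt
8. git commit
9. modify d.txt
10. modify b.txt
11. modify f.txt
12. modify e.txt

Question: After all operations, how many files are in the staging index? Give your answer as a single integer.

Answer: 0

Derivation:
After op 1 (modify a.txt): modified={a.txt} staged={none}
After op 2 (modify b.txt): modified={a.txt, b.txt} staged={none}
After op 3 (modify c.txt): modified={a.txt, b.txt, c.txt} staged={none}
After op 4 (git add a.txt): modified={b.txt, c.txt} staged={a.txt}
After op 5 (git reset a.txt): modified={a.txt, b.txt, c.txt} staged={none}
After op 6 (modify c.txt): modified={a.txt, b.txt, c.txt} staged={none}
After op 7 (git add b.txt): modified={a.txt, c.txt} staged={b.txt}
After op 8 (git commit): modified={a.txt, c.txt} staged={none}
After op 9 (modify d.txt): modified={a.txt, c.txt, d.txt} staged={none}
After op 10 (modify b.txt): modified={a.txt, b.txt, c.txt, d.txt} staged={none}
After op 11 (modify f.txt): modified={a.txt, b.txt, c.txt, d.txt, f.txt} staged={none}
After op 12 (modify e.txt): modified={a.txt, b.txt, c.txt, d.txt, e.txt, f.txt} staged={none}
Final staged set: {none} -> count=0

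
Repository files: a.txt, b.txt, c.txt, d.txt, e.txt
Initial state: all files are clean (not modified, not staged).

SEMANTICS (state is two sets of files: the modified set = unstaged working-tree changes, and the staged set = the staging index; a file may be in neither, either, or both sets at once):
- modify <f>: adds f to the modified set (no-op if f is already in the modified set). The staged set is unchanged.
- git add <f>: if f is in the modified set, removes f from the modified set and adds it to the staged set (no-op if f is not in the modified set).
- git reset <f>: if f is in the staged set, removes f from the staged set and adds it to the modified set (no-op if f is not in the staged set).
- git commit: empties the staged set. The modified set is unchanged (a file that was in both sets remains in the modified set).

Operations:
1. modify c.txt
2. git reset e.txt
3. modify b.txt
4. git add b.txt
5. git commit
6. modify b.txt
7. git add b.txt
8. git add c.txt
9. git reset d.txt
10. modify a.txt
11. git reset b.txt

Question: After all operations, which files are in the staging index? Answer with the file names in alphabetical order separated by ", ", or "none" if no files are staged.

Answer: c.txt

Derivation:
After op 1 (modify c.txt): modified={c.txt} staged={none}
After op 2 (git reset e.txt): modified={c.txt} staged={none}
After op 3 (modify b.txt): modified={b.txt, c.txt} staged={none}
After op 4 (git add b.txt): modified={c.txt} staged={b.txt}
After op 5 (git commit): modified={c.txt} staged={none}
After op 6 (modify b.txt): modified={b.txt, c.txt} staged={none}
After op 7 (git add b.txt): modified={c.txt} staged={b.txt}
After op 8 (git add c.txt): modified={none} staged={b.txt, c.txt}
After op 9 (git reset d.txt): modified={none} staged={b.txt, c.txt}
After op 10 (modify a.txt): modified={a.txt} staged={b.txt, c.txt}
After op 11 (git reset b.txt): modified={a.txt, b.txt} staged={c.txt}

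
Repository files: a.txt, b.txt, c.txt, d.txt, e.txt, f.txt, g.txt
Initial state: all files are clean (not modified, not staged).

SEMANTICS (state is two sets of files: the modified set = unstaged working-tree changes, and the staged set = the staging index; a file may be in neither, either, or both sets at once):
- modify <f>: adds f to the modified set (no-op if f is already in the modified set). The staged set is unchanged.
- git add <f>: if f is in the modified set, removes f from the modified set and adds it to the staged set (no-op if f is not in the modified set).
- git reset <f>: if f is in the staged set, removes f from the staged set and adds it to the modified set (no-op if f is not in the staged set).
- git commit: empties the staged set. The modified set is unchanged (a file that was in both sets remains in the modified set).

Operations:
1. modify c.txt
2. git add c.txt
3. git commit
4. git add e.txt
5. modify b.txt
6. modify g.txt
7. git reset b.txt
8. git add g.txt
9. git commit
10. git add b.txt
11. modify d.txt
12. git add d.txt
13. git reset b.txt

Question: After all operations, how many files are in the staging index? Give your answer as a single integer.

After op 1 (modify c.txt): modified={c.txt} staged={none}
After op 2 (git add c.txt): modified={none} staged={c.txt}
After op 3 (git commit): modified={none} staged={none}
After op 4 (git add e.txt): modified={none} staged={none}
After op 5 (modify b.txt): modified={b.txt} staged={none}
After op 6 (modify g.txt): modified={b.txt, g.txt} staged={none}
After op 7 (git reset b.txt): modified={b.txt, g.txt} staged={none}
After op 8 (git add g.txt): modified={b.txt} staged={g.txt}
After op 9 (git commit): modified={b.txt} staged={none}
After op 10 (git add b.txt): modified={none} staged={b.txt}
After op 11 (modify d.txt): modified={d.txt} staged={b.txt}
After op 12 (git add d.txt): modified={none} staged={b.txt, d.txt}
After op 13 (git reset b.txt): modified={b.txt} staged={d.txt}
Final staged set: {d.txt} -> count=1

Answer: 1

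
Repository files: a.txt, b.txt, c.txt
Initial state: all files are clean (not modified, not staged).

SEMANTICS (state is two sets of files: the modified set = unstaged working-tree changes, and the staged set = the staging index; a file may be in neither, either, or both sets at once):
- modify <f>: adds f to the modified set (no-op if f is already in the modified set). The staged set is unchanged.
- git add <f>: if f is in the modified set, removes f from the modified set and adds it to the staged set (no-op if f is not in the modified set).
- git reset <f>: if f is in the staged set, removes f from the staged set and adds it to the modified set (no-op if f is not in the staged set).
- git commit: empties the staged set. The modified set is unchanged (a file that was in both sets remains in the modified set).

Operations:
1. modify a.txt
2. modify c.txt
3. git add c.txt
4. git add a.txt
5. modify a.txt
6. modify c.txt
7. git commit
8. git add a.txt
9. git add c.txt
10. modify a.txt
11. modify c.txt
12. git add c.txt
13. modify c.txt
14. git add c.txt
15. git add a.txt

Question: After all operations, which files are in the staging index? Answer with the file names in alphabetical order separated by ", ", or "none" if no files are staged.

After op 1 (modify a.txt): modified={a.txt} staged={none}
After op 2 (modify c.txt): modified={a.txt, c.txt} staged={none}
After op 3 (git add c.txt): modified={a.txt} staged={c.txt}
After op 4 (git add a.txt): modified={none} staged={a.txt, c.txt}
After op 5 (modify a.txt): modified={a.txt} staged={a.txt, c.txt}
After op 6 (modify c.txt): modified={a.txt, c.txt} staged={a.txt, c.txt}
After op 7 (git commit): modified={a.txt, c.txt} staged={none}
After op 8 (git add a.txt): modified={c.txt} staged={a.txt}
After op 9 (git add c.txt): modified={none} staged={a.txt, c.txt}
After op 10 (modify a.txt): modified={a.txt} staged={a.txt, c.txt}
After op 11 (modify c.txt): modified={a.txt, c.txt} staged={a.txt, c.txt}
After op 12 (git add c.txt): modified={a.txt} staged={a.txt, c.txt}
After op 13 (modify c.txt): modified={a.txt, c.txt} staged={a.txt, c.txt}
After op 14 (git add c.txt): modified={a.txt} staged={a.txt, c.txt}
After op 15 (git add a.txt): modified={none} staged={a.txt, c.txt}

Answer: a.txt, c.txt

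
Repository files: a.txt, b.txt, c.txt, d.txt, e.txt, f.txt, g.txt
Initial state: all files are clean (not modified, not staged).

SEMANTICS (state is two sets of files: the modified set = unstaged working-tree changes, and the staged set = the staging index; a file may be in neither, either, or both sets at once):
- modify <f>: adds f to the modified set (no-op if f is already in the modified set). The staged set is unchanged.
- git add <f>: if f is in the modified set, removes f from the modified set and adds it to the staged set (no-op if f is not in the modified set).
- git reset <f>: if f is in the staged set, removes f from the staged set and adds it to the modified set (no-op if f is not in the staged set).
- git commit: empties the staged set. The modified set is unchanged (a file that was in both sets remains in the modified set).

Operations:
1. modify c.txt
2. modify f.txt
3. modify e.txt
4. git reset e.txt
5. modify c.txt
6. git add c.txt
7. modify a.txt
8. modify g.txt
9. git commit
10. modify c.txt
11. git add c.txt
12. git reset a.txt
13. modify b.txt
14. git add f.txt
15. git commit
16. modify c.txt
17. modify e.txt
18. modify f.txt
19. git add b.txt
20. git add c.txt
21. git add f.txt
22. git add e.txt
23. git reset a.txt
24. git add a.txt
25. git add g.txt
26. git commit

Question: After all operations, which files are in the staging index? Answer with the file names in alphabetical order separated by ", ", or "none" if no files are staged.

Answer: none

Derivation:
After op 1 (modify c.txt): modified={c.txt} staged={none}
After op 2 (modify f.txt): modified={c.txt, f.txt} staged={none}
After op 3 (modify e.txt): modified={c.txt, e.txt, f.txt} staged={none}
After op 4 (git reset e.txt): modified={c.txt, e.txt, f.txt} staged={none}
After op 5 (modify c.txt): modified={c.txt, e.txt, f.txt} staged={none}
After op 6 (git add c.txt): modified={e.txt, f.txt} staged={c.txt}
After op 7 (modify a.txt): modified={a.txt, e.txt, f.txt} staged={c.txt}
After op 8 (modify g.txt): modified={a.txt, e.txt, f.txt, g.txt} staged={c.txt}
After op 9 (git commit): modified={a.txt, e.txt, f.txt, g.txt} staged={none}
After op 10 (modify c.txt): modified={a.txt, c.txt, e.txt, f.txt, g.txt} staged={none}
After op 11 (git add c.txt): modified={a.txt, e.txt, f.txt, g.txt} staged={c.txt}
After op 12 (git reset a.txt): modified={a.txt, e.txt, f.txt, g.txt} staged={c.txt}
After op 13 (modify b.txt): modified={a.txt, b.txt, e.txt, f.txt, g.txt} staged={c.txt}
After op 14 (git add f.txt): modified={a.txt, b.txt, e.txt, g.txt} staged={c.txt, f.txt}
After op 15 (git commit): modified={a.txt, b.txt, e.txt, g.txt} staged={none}
After op 16 (modify c.txt): modified={a.txt, b.txt, c.txt, e.txt, g.txt} staged={none}
After op 17 (modify e.txt): modified={a.txt, b.txt, c.txt, e.txt, g.txt} staged={none}
After op 18 (modify f.txt): modified={a.txt, b.txt, c.txt, e.txt, f.txt, g.txt} staged={none}
After op 19 (git add b.txt): modified={a.txt, c.txt, e.txt, f.txt, g.txt} staged={b.txt}
After op 20 (git add c.txt): modified={a.txt, e.txt, f.txt, g.txt} staged={b.txt, c.txt}
After op 21 (git add f.txt): modified={a.txt, e.txt, g.txt} staged={b.txt, c.txt, f.txt}
After op 22 (git add e.txt): modified={a.txt, g.txt} staged={b.txt, c.txt, e.txt, f.txt}
After op 23 (git reset a.txt): modified={a.txt, g.txt} staged={b.txt, c.txt, e.txt, f.txt}
After op 24 (git add a.txt): modified={g.txt} staged={a.txt, b.txt, c.txt, e.txt, f.txt}
After op 25 (git add g.txt): modified={none} staged={a.txt, b.txt, c.txt, e.txt, f.txt, g.txt}
After op 26 (git commit): modified={none} staged={none}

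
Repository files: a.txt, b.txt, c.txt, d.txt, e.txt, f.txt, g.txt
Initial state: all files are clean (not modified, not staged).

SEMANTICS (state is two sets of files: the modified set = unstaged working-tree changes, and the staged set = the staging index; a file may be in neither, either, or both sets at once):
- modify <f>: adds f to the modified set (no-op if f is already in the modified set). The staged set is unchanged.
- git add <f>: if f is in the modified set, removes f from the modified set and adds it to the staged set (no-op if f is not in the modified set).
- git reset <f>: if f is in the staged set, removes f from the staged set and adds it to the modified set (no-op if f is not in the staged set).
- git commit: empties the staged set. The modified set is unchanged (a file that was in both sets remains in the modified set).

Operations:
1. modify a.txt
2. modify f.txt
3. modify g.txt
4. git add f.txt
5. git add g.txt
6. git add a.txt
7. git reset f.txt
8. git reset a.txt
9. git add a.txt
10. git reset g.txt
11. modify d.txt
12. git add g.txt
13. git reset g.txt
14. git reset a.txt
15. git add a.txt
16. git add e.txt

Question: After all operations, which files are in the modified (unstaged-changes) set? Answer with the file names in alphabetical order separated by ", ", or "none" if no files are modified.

After op 1 (modify a.txt): modified={a.txt} staged={none}
After op 2 (modify f.txt): modified={a.txt, f.txt} staged={none}
After op 3 (modify g.txt): modified={a.txt, f.txt, g.txt} staged={none}
After op 4 (git add f.txt): modified={a.txt, g.txt} staged={f.txt}
After op 5 (git add g.txt): modified={a.txt} staged={f.txt, g.txt}
After op 6 (git add a.txt): modified={none} staged={a.txt, f.txt, g.txt}
After op 7 (git reset f.txt): modified={f.txt} staged={a.txt, g.txt}
After op 8 (git reset a.txt): modified={a.txt, f.txt} staged={g.txt}
After op 9 (git add a.txt): modified={f.txt} staged={a.txt, g.txt}
After op 10 (git reset g.txt): modified={f.txt, g.txt} staged={a.txt}
After op 11 (modify d.txt): modified={d.txt, f.txt, g.txt} staged={a.txt}
After op 12 (git add g.txt): modified={d.txt, f.txt} staged={a.txt, g.txt}
After op 13 (git reset g.txt): modified={d.txt, f.txt, g.txt} staged={a.txt}
After op 14 (git reset a.txt): modified={a.txt, d.txt, f.txt, g.txt} staged={none}
After op 15 (git add a.txt): modified={d.txt, f.txt, g.txt} staged={a.txt}
After op 16 (git add e.txt): modified={d.txt, f.txt, g.txt} staged={a.txt}

Answer: d.txt, f.txt, g.txt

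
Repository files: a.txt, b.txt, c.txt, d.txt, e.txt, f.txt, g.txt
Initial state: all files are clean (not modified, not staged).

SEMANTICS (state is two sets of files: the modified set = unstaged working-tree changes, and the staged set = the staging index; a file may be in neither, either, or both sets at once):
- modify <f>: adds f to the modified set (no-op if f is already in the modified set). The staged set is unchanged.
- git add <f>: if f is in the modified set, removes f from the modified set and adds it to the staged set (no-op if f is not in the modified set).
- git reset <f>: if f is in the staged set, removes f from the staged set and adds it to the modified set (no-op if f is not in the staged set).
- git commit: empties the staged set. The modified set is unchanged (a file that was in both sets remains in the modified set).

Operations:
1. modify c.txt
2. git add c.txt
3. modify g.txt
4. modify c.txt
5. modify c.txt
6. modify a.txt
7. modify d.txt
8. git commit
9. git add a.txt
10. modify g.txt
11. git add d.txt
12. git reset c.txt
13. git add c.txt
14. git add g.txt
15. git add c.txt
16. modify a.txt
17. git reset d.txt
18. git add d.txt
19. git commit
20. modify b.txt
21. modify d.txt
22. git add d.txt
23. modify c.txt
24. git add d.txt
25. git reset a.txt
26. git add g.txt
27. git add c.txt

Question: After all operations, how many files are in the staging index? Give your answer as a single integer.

Answer: 2

Derivation:
After op 1 (modify c.txt): modified={c.txt} staged={none}
After op 2 (git add c.txt): modified={none} staged={c.txt}
After op 3 (modify g.txt): modified={g.txt} staged={c.txt}
After op 4 (modify c.txt): modified={c.txt, g.txt} staged={c.txt}
After op 5 (modify c.txt): modified={c.txt, g.txt} staged={c.txt}
After op 6 (modify a.txt): modified={a.txt, c.txt, g.txt} staged={c.txt}
After op 7 (modify d.txt): modified={a.txt, c.txt, d.txt, g.txt} staged={c.txt}
After op 8 (git commit): modified={a.txt, c.txt, d.txt, g.txt} staged={none}
After op 9 (git add a.txt): modified={c.txt, d.txt, g.txt} staged={a.txt}
After op 10 (modify g.txt): modified={c.txt, d.txt, g.txt} staged={a.txt}
After op 11 (git add d.txt): modified={c.txt, g.txt} staged={a.txt, d.txt}
After op 12 (git reset c.txt): modified={c.txt, g.txt} staged={a.txt, d.txt}
After op 13 (git add c.txt): modified={g.txt} staged={a.txt, c.txt, d.txt}
After op 14 (git add g.txt): modified={none} staged={a.txt, c.txt, d.txt, g.txt}
After op 15 (git add c.txt): modified={none} staged={a.txt, c.txt, d.txt, g.txt}
After op 16 (modify a.txt): modified={a.txt} staged={a.txt, c.txt, d.txt, g.txt}
After op 17 (git reset d.txt): modified={a.txt, d.txt} staged={a.txt, c.txt, g.txt}
After op 18 (git add d.txt): modified={a.txt} staged={a.txt, c.txt, d.txt, g.txt}
After op 19 (git commit): modified={a.txt} staged={none}
After op 20 (modify b.txt): modified={a.txt, b.txt} staged={none}
After op 21 (modify d.txt): modified={a.txt, b.txt, d.txt} staged={none}
After op 22 (git add d.txt): modified={a.txt, b.txt} staged={d.txt}
After op 23 (modify c.txt): modified={a.txt, b.txt, c.txt} staged={d.txt}
After op 24 (git add d.txt): modified={a.txt, b.txt, c.txt} staged={d.txt}
After op 25 (git reset a.txt): modified={a.txt, b.txt, c.txt} staged={d.txt}
After op 26 (git add g.txt): modified={a.txt, b.txt, c.txt} staged={d.txt}
After op 27 (git add c.txt): modified={a.txt, b.txt} staged={c.txt, d.txt}
Final staged set: {c.txt, d.txt} -> count=2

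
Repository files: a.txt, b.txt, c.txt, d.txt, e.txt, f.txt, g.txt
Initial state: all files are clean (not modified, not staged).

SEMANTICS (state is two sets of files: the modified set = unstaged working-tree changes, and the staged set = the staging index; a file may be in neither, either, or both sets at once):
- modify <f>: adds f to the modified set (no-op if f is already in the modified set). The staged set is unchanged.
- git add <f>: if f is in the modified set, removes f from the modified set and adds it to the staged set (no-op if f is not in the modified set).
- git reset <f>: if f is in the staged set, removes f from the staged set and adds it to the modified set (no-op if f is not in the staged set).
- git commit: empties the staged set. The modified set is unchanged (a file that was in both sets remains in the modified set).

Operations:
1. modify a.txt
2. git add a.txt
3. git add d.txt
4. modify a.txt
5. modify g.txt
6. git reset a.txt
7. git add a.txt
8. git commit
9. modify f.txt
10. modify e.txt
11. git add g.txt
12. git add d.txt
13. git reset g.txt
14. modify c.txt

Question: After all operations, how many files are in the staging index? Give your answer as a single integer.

Answer: 0

Derivation:
After op 1 (modify a.txt): modified={a.txt} staged={none}
After op 2 (git add a.txt): modified={none} staged={a.txt}
After op 3 (git add d.txt): modified={none} staged={a.txt}
After op 4 (modify a.txt): modified={a.txt} staged={a.txt}
After op 5 (modify g.txt): modified={a.txt, g.txt} staged={a.txt}
After op 6 (git reset a.txt): modified={a.txt, g.txt} staged={none}
After op 7 (git add a.txt): modified={g.txt} staged={a.txt}
After op 8 (git commit): modified={g.txt} staged={none}
After op 9 (modify f.txt): modified={f.txt, g.txt} staged={none}
After op 10 (modify e.txt): modified={e.txt, f.txt, g.txt} staged={none}
After op 11 (git add g.txt): modified={e.txt, f.txt} staged={g.txt}
After op 12 (git add d.txt): modified={e.txt, f.txt} staged={g.txt}
After op 13 (git reset g.txt): modified={e.txt, f.txt, g.txt} staged={none}
After op 14 (modify c.txt): modified={c.txt, e.txt, f.txt, g.txt} staged={none}
Final staged set: {none} -> count=0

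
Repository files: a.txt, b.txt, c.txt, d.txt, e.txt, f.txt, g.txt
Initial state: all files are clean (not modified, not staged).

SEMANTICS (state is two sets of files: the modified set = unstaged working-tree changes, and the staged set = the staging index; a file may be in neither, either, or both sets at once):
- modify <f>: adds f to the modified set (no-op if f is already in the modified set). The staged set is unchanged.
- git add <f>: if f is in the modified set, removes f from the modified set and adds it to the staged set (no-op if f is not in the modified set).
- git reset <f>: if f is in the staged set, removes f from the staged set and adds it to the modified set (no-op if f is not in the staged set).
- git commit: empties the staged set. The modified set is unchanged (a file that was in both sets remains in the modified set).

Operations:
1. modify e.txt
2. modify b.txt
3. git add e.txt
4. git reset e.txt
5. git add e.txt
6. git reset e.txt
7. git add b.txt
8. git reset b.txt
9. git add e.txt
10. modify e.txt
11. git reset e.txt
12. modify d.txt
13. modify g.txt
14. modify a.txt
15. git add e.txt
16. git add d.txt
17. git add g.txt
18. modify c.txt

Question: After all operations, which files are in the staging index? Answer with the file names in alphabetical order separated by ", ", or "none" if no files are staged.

After op 1 (modify e.txt): modified={e.txt} staged={none}
After op 2 (modify b.txt): modified={b.txt, e.txt} staged={none}
After op 3 (git add e.txt): modified={b.txt} staged={e.txt}
After op 4 (git reset e.txt): modified={b.txt, e.txt} staged={none}
After op 5 (git add e.txt): modified={b.txt} staged={e.txt}
After op 6 (git reset e.txt): modified={b.txt, e.txt} staged={none}
After op 7 (git add b.txt): modified={e.txt} staged={b.txt}
After op 8 (git reset b.txt): modified={b.txt, e.txt} staged={none}
After op 9 (git add e.txt): modified={b.txt} staged={e.txt}
After op 10 (modify e.txt): modified={b.txt, e.txt} staged={e.txt}
After op 11 (git reset e.txt): modified={b.txt, e.txt} staged={none}
After op 12 (modify d.txt): modified={b.txt, d.txt, e.txt} staged={none}
After op 13 (modify g.txt): modified={b.txt, d.txt, e.txt, g.txt} staged={none}
After op 14 (modify a.txt): modified={a.txt, b.txt, d.txt, e.txt, g.txt} staged={none}
After op 15 (git add e.txt): modified={a.txt, b.txt, d.txt, g.txt} staged={e.txt}
After op 16 (git add d.txt): modified={a.txt, b.txt, g.txt} staged={d.txt, e.txt}
After op 17 (git add g.txt): modified={a.txt, b.txt} staged={d.txt, e.txt, g.txt}
After op 18 (modify c.txt): modified={a.txt, b.txt, c.txt} staged={d.txt, e.txt, g.txt}

Answer: d.txt, e.txt, g.txt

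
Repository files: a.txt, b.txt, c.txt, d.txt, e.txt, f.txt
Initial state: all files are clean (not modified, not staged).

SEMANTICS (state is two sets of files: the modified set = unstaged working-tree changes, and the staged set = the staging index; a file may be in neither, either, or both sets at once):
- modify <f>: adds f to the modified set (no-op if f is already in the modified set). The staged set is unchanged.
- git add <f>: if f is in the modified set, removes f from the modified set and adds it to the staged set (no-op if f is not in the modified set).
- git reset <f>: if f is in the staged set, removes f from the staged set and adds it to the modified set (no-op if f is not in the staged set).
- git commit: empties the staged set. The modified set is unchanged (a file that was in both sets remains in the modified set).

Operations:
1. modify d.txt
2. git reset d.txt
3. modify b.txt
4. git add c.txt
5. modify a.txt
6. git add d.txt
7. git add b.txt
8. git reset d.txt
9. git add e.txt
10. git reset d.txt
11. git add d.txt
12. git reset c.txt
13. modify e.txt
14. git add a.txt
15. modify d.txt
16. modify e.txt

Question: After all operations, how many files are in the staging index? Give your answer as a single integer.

Answer: 3

Derivation:
After op 1 (modify d.txt): modified={d.txt} staged={none}
After op 2 (git reset d.txt): modified={d.txt} staged={none}
After op 3 (modify b.txt): modified={b.txt, d.txt} staged={none}
After op 4 (git add c.txt): modified={b.txt, d.txt} staged={none}
After op 5 (modify a.txt): modified={a.txt, b.txt, d.txt} staged={none}
After op 6 (git add d.txt): modified={a.txt, b.txt} staged={d.txt}
After op 7 (git add b.txt): modified={a.txt} staged={b.txt, d.txt}
After op 8 (git reset d.txt): modified={a.txt, d.txt} staged={b.txt}
After op 9 (git add e.txt): modified={a.txt, d.txt} staged={b.txt}
After op 10 (git reset d.txt): modified={a.txt, d.txt} staged={b.txt}
After op 11 (git add d.txt): modified={a.txt} staged={b.txt, d.txt}
After op 12 (git reset c.txt): modified={a.txt} staged={b.txt, d.txt}
After op 13 (modify e.txt): modified={a.txt, e.txt} staged={b.txt, d.txt}
After op 14 (git add a.txt): modified={e.txt} staged={a.txt, b.txt, d.txt}
After op 15 (modify d.txt): modified={d.txt, e.txt} staged={a.txt, b.txt, d.txt}
After op 16 (modify e.txt): modified={d.txt, e.txt} staged={a.txt, b.txt, d.txt}
Final staged set: {a.txt, b.txt, d.txt} -> count=3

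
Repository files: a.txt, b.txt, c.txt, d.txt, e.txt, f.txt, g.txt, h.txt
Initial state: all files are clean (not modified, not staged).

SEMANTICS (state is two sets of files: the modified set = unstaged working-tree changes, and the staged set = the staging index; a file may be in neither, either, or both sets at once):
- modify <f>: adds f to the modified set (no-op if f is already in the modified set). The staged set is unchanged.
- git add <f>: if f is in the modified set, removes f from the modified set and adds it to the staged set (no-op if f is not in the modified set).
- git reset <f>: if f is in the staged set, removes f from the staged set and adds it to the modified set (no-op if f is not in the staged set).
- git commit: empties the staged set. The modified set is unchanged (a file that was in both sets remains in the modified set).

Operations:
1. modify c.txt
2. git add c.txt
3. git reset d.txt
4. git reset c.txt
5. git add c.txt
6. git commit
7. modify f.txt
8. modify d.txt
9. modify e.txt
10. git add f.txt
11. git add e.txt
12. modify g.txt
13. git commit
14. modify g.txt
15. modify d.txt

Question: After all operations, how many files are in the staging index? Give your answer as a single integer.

After op 1 (modify c.txt): modified={c.txt} staged={none}
After op 2 (git add c.txt): modified={none} staged={c.txt}
After op 3 (git reset d.txt): modified={none} staged={c.txt}
After op 4 (git reset c.txt): modified={c.txt} staged={none}
After op 5 (git add c.txt): modified={none} staged={c.txt}
After op 6 (git commit): modified={none} staged={none}
After op 7 (modify f.txt): modified={f.txt} staged={none}
After op 8 (modify d.txt): modified={d.txt, f.txt} staged={none}
After op 9 (modify e.txt): modified={d.txt, e.txt, f.txt} staged={none}
After op 10 (git add f.txt): modified={d.txt, e.txt} staged={f.txt}
After op 11 (git add e.txt): modified={d.txt} staged={e.txt, f.txt}
After op 12 (modify g.txt): modified={d.txt, g.txt} staged={e.txt, f.txt}
After op 13 (git commit): modified={d.txt, g.txt} staged={none}
After op 14 (modify g.txt): modified={d.txt, g.txt} staged={none}
After op 15 (modify d.txt): modified={d.txt, g.txt} staged={none}
Final staged set: {none} -> count=0

Answer: 0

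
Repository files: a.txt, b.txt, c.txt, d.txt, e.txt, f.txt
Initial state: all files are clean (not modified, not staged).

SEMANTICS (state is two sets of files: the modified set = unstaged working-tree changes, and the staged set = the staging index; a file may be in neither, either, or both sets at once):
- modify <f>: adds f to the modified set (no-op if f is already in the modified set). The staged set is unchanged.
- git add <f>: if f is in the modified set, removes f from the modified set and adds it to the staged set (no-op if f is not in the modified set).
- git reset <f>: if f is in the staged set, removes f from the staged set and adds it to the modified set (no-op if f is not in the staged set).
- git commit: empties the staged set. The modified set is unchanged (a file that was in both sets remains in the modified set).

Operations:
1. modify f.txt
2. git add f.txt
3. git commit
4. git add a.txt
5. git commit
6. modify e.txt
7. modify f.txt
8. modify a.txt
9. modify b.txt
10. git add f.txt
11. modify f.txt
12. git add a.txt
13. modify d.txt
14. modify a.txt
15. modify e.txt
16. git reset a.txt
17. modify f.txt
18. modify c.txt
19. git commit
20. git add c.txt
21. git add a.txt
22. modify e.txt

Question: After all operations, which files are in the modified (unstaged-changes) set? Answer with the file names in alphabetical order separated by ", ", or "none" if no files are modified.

After op 1 (modify f.txt): modified={f.txt} staged={none}
After op 2 (git add f.txt): modified={none} staged={f.txt}
After op 3 (git commit): modified={none} staged={none}
After op 4 (git add a.txt): modified={none} staged={none}
After op 5 (git commit): modified={none} staged={none}
After op 6 (modify e.txt): modified={e.txt} staged={none}
After op 7 (modify f.txt): modified={e.txt, f.txt} staged={none}
After op 8 (modify a.txt): modified={a.txt, e.txt, f.txt} staged={none}
After op 9 (modify b.txt): modified={a.txt, b.txt, e.txt, f.txt} staged={none}
After op 10 (git add f.txt): modified={a.txt, b.txt, e.txt} staged={f.txt}
After op 11 (modify f.txt): modified={a.txt, b.txt, e.txt, f.txt} staged={f.txt}
After op 12 (git add a.txt): modified={b.txt, e.txt, f.txt} staged={a.txt, f.txt}
After op 13 (modify d.txt): modified={b.txt, d.txt, e.txt, f.txt} staged={a.txt, f.txt}
After op 14 (modify a.txt): modified={a.txt, b.txt, d.txt, e.txt, f.txt} staged={a.txt, f.txt}
After op 15 (modify e.txt): modified={a.txt, b.txt, d.txt, e.txt, f.txt} staged={a.txt, f.txt}
After op 16 (git reset a.txt): modified={a.txt, b.txt, d.txt, e.txt, f.txt} staged={f.txt}
After op 17 (modify f.txt): modified={a.txt, b.txt, d.txt, e.txt, f.txt} staged={f.txt}
After op 18 (modify c.txt): modified={a.txt, b.txt, c.txt, d.txt, e.txt, f.txt} staged={f.txt}
After op 19 (git commit): modified={a.txt, b.txt, c.txt, d.txt, e.txt, f.txt} staged={none}
After op 20 (git add c.txt): modified={a.txt, b.txt, d.txt, e.txt, f.txt} staged={c.txt}
After op 21 (git add a.txt): modified={b.txt, d.txt, e.txt, f.txt} staged={a.txt, c.txt}
After op 22 (modify e.txt): modified={b.txt, d.txt, e.txt, f.txt} staged={a.txt, c.txt}

Answer: b.txt, d.txt, e.txt, f.txt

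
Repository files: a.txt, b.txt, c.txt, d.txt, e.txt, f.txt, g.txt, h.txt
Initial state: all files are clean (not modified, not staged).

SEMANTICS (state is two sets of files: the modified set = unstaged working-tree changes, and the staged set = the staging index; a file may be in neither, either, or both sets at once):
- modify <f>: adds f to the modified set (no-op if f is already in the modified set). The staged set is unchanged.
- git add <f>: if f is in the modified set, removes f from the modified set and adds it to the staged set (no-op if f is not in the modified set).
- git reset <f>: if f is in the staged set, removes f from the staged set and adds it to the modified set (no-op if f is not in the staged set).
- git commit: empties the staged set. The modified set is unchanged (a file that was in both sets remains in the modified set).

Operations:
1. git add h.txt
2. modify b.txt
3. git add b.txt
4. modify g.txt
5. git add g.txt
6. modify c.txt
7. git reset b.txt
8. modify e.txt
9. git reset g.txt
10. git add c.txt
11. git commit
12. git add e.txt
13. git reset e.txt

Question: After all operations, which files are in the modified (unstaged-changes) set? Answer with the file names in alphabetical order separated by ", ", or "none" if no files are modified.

Answer: b.txt, e.txt, g.txt

Derivation:
After op 1 (git add h.txt): modified={none} staged={none}
After op 2 (modify b.txt): modified={b.txt} staged={none}
After op 3 (git add b.txt): modified={none} staged={b.txt}
After op 4 (modify g.txt): modified={g.txt} staged={b.txt}
After op 5 (git add g.txt): modified={none} staged={b.txt, g.txt}
After op 6 (modify c.txt): modified={c.txt} staged={b.txt, g.txt}
After op 7 (git reset b.txt): modified={b.txt, c.txt} staged={g.txt}
After op 8 (modify e.txt): modified={b.txt, c.txt, e.txt} staged={g.txt}
After op 9 (git reset g.txt): modified={b.txt, c.txt, e.txt, g.txt} staged={none}
After op 10 (git add c.txt): modified={b.txt, e.txt, g.txt} staged={c.txt}
After op 11 (git commit): modified={b.txt, e.txt, g.txt} staged={none}
After op 12 (git add e.txt): modified={b.txt, g.txt} staged={e.txt}
After op 13 (git reset e.txt): modified={b.txt, e.txt, g.txt} staged={none}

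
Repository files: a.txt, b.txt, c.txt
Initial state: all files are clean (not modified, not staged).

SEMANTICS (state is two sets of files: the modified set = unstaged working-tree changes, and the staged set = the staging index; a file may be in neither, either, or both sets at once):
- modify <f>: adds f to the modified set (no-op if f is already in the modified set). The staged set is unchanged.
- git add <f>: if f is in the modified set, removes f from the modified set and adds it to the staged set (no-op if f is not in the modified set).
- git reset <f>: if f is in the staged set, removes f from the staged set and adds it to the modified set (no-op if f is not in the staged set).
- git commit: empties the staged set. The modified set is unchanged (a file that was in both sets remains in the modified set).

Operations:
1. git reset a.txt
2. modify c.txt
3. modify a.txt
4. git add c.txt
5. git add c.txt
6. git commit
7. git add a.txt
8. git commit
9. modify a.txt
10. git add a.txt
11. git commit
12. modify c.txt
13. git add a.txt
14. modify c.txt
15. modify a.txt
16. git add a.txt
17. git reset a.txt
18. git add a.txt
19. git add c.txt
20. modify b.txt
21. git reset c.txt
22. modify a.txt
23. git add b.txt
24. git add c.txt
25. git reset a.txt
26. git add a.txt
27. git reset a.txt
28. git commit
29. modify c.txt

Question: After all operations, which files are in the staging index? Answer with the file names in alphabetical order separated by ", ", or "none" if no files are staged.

After op 1 (git reset a.txt): modified={none} staged={none}
After op 2 (modify c.txt): modified={c.txt} staged={none}
After op 3 (modify a.txt): modified={a.txt, c.txt} staged={none}
After op 4 (git add c.txt): modified={a.txt} staged={c.txt}
After op 5 (git add c.txt): modified={a.txt} staged={c.txt}
After op 6 (git commit): modified={a.txt} staged={none}
After op 7 (git add a.txt): modified={none} staged={a.txt}
After op 8 (git commit): modified={none} staged={none}
After op 9 (modify a.txt): modified={a.txt} staged={none}
After op 10 (git add a.txt): modified={none} staged={a.txt}
After op 11 (git commit): modified={none} staged={none}
After op 12 (modify c.txt): modified={c.txt} staged={none}
After op 13 (git add a.txt): modified={c.txt} staged={none}
After op 14 (modify c.txt): modified={c.txt} staged={none}
After op 15 (modify a.txt): modified={a.txt, c.txt} staged={none}
After op 16 (git add a.txt): modified={c.txt} staged={a.txt}
After op 17 (git reset a.txt): modified={a.txt, c.txt} staged={none}
After op 18 (git add a.txt): modified={c.txt} staged={a.txt}
After op 19 (git add c.txt): modified={none} staged={a.txt, c.txt}
After op 20 (modify b.txt): modified={b.txt} staged={a.txt, c.txt}
After op 21 (git reset c.txt): modified={b.txt, c.txt} staged={a.txt}
After op 22 (modify a.txt): modified={a.txt, b.txt, c.txt} staged={a.txt}
After op 23 (git add b.txt): modified={a.txt, c.txt} staged={a.txt, b.txt}
After op 24 (git add c.txt): modified={a.txt} staged={a.txt, b.txt, c.txt}
After op 25 (git reset a.txt): modified={a.txt} staged={b.txt, c.txt}
After op 26 (git add a.txt): modified={none} staged={a.txt, b.txt, c.txt}
After op 27 (git reset a.txt): modified={a.txt} staged={b.txt, c.txt}
After op 28 (git commit): modified={a.txt} staged={none}
After op 29 (modify c.txt): modified={a.txt, c.txt} staged={none}

Answer: none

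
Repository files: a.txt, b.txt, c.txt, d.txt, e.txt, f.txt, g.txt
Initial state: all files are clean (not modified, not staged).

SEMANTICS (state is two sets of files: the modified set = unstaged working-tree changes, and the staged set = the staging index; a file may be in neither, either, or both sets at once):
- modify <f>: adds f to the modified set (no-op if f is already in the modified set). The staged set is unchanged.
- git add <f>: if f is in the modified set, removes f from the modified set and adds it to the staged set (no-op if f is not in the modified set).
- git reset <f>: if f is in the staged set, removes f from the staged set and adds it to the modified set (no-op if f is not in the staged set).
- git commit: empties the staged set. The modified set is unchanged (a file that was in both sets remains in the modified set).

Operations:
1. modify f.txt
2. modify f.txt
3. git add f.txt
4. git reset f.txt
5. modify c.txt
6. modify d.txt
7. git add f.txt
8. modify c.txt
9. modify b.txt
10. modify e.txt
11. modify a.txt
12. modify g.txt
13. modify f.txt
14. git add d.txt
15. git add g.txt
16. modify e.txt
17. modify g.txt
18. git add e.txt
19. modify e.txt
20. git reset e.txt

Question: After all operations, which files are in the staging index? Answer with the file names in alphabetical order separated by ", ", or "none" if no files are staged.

Answer: d.txt, f.txt, g.txt

Derivation:
After op 1 (modify f.txt): modified={f.txt} staged={none}
After op 2 (modify f.txt): modified={f.txt} staged={none}
After op 3 (git add f.txt): modified={none} staged={f.txt}
After op 4 (git reset f.txt): modified={f.txt} staged={none}
After op 5 (modify c.txt): modified={c.txt, f.txt} staged={none}
After op 6 (modify d.txt): modified={c.txt, d.txt, f.txt} staged={none}
After op 7 (git add f.txt): modified={c.txt, d.txt} staged={f.txt}
After op 8 (modify c.txt): modified={c.txt, d.txt} staged={f.txt}
After op 9 (modify b.txt): modified={b.txt, c.txt, d.txt} staged={f.txt}
After op 10 (modify e.txt): modified={b.txt, c.txt, d.txt, e.txt} staged={f.txt}
After op 11 (modify a.txt): modified={a.txt, b.txt, c.txt, d.txt, e.txt} staged={f.txt}
After op 12 (modify g.txt): modified={a.txt, b.txt, c.txt, d.txt, e.txt, g.txt} staged={f.txt}
After op 13 (modify f.txt): modified={a.txt, b.txt, c.txt, d.txt, e.txt, f.txt, g.txt} staged={f.txt}
After op 14 (git add d.txt): modified={a.txt, b.txt, c.txt, e.txt, f.txt, g.txt} staged={d.txt, f.txt}
After op 15 (git add g.txt): modified={a.txt, b.txt, c.txt, e.txt, f.txt} staged={d.txt, f.txt, g.txt}
After op 16 (modify e.txt): modified={a.txt, b.txt, c.txt, e.txt, f.txt} staged={d.txt, f.txt, g.txt}
After op 17 (modify g.txt): modified={a.txt, b.txt, c.txt, e.txt, f.txt, g.txt} staged={d.txt, f.txt, g.txt}
After op 18 (git add e.txt): modified={a.txt, b.txt, c.txt, f.txt, g.txt} staged={d.txt, e.txt, f.txt, g.txt}
After op 19 (modify e.txt): modified={a.txt, b.txt, c.txt, e.txt, f.txt, g.txt} staged={d.txt, e.txt, f.txt, g.txt}
After op 20 (git reset e.txt): modified={a.txt, b.txt, c.txt, e.txt, f.txt, g.txt} staged={d.txt, f.txt, g.txt}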